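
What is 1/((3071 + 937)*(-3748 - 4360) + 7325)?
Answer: -1/32489539 ≈ -3.0779e-8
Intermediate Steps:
1/((3071 + 937)*(-3748 - 4360) + 7325) = 1/(4008*(-8108) + 7325) = 1/(-32496864 + 7325) = 1/(-32489539) = -1/32489539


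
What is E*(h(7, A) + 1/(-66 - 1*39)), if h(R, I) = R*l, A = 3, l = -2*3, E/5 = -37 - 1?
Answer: 167618/21 ≈ 7981.8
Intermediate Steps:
E = -190 (E = 5*(-37 - 1) = 5*(-38) = -190)
l = -6
h(R, I) = -6*R (h(R, I) = R*(-6) = -6*R)
E*(h(7, A) + 1/(-66 - 1*39)) = -190*(-6*7 + 1/(-66 - 1*39)) = -190*(-42 + 1/(-66 - 39)) = -190*(-42 + 1/(-105)) = -190*(-42 - 1/105) = -190*(-4411/105) = 167618/21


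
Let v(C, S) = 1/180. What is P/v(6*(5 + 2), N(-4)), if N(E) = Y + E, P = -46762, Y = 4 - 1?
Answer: -8417160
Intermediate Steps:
Y = 3
N(E) = 3 + E
v(C, S) = 1/180
P/v(6*(5 + 2), N(-4)) = -46762/1/180 = -46762*180 = -8417160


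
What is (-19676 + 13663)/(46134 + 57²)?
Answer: -6013/49383 ≈ -0.12176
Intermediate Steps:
(-19676 + 13663)/(46134 + 57²) = -6013/(46134 + 3249) = -6013/49383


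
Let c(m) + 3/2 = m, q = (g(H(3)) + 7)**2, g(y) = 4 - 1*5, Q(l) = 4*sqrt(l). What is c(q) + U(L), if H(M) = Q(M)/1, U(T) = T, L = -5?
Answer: 59/2 ≈ 29.500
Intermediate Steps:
H(M) = 4*sqrt(M) (H(M) = (4*sqrt(M))/1 = (4*sqrt(M))*1 = 4*sqrt(M))
g(y) = -1 (g(y) = 4 - 5 = -1)
q = 36 (q = (-1 + 7)**2 = 6**2 = 36)
c(m) = -3/2 + m
c(q) + U(L) = (-3/2 + 36) - 5 = 69/2 - 5 = 59/2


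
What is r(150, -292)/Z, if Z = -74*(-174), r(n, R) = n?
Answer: 25/2146 ≈ 0.011650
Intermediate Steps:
Z = 12876
r(150, -292)/Z = 150/12876 = 150*(1/12876) = 25/2146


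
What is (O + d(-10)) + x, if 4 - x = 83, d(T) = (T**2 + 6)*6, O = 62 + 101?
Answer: 720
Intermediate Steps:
O = 163
d(T) = 36 + 6*T**2 (d(T) = (6 + T**2)*6 = 36 + 6*T**2)
x = -79 (x = 4 - 1*83 = 4 - 83 = -79)
(O + d(-10)) + x = (163 + (36 + 6*(-10)**2)) - 79 = (163 + (36 + 6*100)) - 79 = (163 + (36 + 600)) - 79 = (163 + 636) - 79 = 799 - 79 = 720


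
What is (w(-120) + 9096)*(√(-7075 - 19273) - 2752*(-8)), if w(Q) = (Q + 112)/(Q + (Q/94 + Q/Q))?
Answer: 1132064129024/5653 + 102840128*I*√6587/5653 ≈ 2.0026e+8 + 1.4765e+6*I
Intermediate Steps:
w(Q) = (112 + Q)/(1 + 95*Q/94) (w(Q) = (112 + Q)/(Q + (Q*(1/94) + 1)) = (112 + Q)/(Q + (Q/94 + 1)) = (112 + Q)/(Q + (1 + Q/94)) = (112 + Q)/(1 + 95*Q/94))
(w(-120) + 9096)*(√(-7075 - 19273) - 2752*(-8)) = (94*(112 - 120)/(94 + 95*(-120)) + 9096)*(√(-7075 - 19273) - 2752*(-8)) = (94*(-8)/(94 - 11400) + 9096)*(√(-26348) + 22016) = (94*(-8)/(-11306) + 9096)*(2*I*√6587 + 22016) = (94*(-1/11306)*(-8) + 9096)*(22016 + 2*I*√6587) = (376/5653 + 9096)*(22016 + 2*I*√6587) = 51420064*(22016 + 2*I*√6587)/5653 = 1132064129024/5653 + 102840128*I*√6587/5653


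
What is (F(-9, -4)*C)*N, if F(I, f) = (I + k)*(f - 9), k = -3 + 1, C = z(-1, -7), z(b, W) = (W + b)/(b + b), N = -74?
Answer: -42328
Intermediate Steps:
z(b, W) = (W + b)/(2*b) (z(b, W) = (W + b)/((2*b)) = (W + b)*(1/(2*b)) = (W + b)/(2*b))
C = 4 (C = (½)*(-7 - 1)/(-1) = (½)*(-1)*(-8) = 4)
k = -2
F(I, f) = (-9 + f)*(-2 + I) (F(I, f) = (I - 2)*(f - 9) = (-2 + I)*(-9 + f) = (-9 + f)*(-2 + I))
(F(-9, -4)*C)*N = ((18 - 9*(-9) - 2*(-4) - 9*(-4))*4)*(-74) = ((18 + 81 + 8 + 36)*4)*(-74) = (143*4)*(-74) = 572*(-74) = -42328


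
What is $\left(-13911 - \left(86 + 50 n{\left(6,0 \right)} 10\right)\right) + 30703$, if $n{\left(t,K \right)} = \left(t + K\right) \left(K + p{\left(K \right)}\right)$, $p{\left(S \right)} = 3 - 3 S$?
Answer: $7706$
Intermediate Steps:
$p{\left(S \right)} = 3 - 3 S$
$n{\left(t,K \right)} = \left(3 - 2 K\right) \left(K + t\right)$ ($n{\left(t,K \right)} = \left(t + K\right) \left(K - \left(-3 + 3 K\right)\right) = \left(K + t\right) \left(3 - 2 K\right) = \left(3 - 2 K\right) \left(K + t\right)$)
$\left(-13911 - \left(86 + 50 n{\left(6,0 \right)} 10\right)\right) + 30703 = \left(-13911 - \left(86 + 50 \left(- 2 \cdot 0^{2} + 3 \cdot 0 + 3 \cdot 6 - 0 \cdot 6\right) 10\right)\right) + 30703 = \left(-13911 - \left(86 + 50 \left(\left(-2\right) 0 + 0 + 18 + 0\right) 10\right)\right) + 30703 = \left(-13911 - \left(86 + 50 \left(0 + 0 + 18 + 0\right) 10\right)\right) + 30703 = \left(-13911 - \left(86 + 50 \cdot 18 \cdot 10\right)\right) + 30703 = \left(-13911 - 9086\right) + 30703 = -22997 + 30703 = 7706$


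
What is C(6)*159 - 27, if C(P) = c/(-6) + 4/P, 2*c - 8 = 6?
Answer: -213/2 ≈ -106.50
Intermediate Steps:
c = 7 (c = 4 + (½)*6 = 4 + 3 = 7)
C(P) = -7/6 + 4/P (C(P) = 7/(-6) + 4/P = 7*(-⅙) + 4/P = -7/6 + 4/P)
C(6)*159 - 27 = (-7/6 + 4/6)*159 - 27 = (-7/6 + 4*(⅙))*159 - 27 = (-7/6 + ⅔)*159 - 27 = -½*159 - 27 = -159/2 - 27 = -213/2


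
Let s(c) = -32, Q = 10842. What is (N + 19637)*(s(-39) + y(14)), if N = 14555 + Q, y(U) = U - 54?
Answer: -3242448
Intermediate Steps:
y(U) = -54 + U
N = 25397 (N = 14555 + 10842 = 25397)
(N + 19637)*(s(-39) + y(14)) = (25397 + 19637)*(-32 + (-54 + 14)) = 45034*(-32 - 40) = 45034*(-72) = -3242448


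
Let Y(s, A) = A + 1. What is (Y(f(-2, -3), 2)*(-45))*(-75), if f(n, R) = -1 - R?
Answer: 10125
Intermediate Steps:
Y(s, A) = 1 + A
(Y(f(-2, -3), 2)*(-45))*(-75) = ((1 + 2)*(-45))*(-75) = (3*(-45))*(-75) = -135*(-75) = 10125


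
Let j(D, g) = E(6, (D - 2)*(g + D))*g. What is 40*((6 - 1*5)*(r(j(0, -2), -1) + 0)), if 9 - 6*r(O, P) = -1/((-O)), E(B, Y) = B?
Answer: 545/9 ≈ 60.556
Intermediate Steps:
j(D, g) = 6*g
r(O, P) = 3/2 - 1/(6*O) (r(O, P) = 3/2 - (-1)/(6*((-O))) = 3/2 - (-1)*(-1/O)/6 = 3/2 - 1/(6*O))
40*((6 - 1*5)*(r(j(0, -2), -1) + 0)) = 40*((6 - 1*5)*((-1 + 9*(6*(-2)))/(6*((6*(-2)))) + 0)) = 40*((6 - 5)*((⅙)*(-1 + 9*(-12))/(-12) + 0)) = 40*(1*((⅙)*(-1/12)*(-1 - 108) + 0)) = 40*(1*((⅙)*(-1/12)*(-109) + 0)) = 40*(1*(109/72 + 0)) = 40*(1*(109/72)) = 40*(109/72) = 545/9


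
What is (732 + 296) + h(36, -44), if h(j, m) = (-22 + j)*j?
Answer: 1532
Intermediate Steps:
h(j, m) = j*(-22 + j)
(732 + 296) + h(36, -44) = (732 + 296) + 36*(-22 + 36) = 1028 + 36*14 = 1028 + 504 = 1532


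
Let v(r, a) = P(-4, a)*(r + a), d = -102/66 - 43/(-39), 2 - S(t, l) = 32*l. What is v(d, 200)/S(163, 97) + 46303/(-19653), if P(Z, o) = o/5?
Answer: -21486303479/4358897829 ≈ -4.9293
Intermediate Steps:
S(t, l) = 2 - 32*l
P(Z, o) = o/5 (P(Z, o) = o*(1/5) = o/5)
d = -190/429 (d = -102*1/66 - 43*(-1/39) = -17/11 + 43/39 = -190/429 ≈ -0.44289)
v(r, a) = a*(a + r)/5 (v(r, a) = (a/5)*(r + a) = (a/5)*(a + r) = a*(a + r)/5)
v(d, 200)/S(163, 97) + 46303/(-19653) = ((1/5)*200*(200 - 190/429))/(2 - 32*97) + 46303/(-19653) = ((1/5)*200*(85610/429))/(2 - 3104) + 46303*(-1/19653) = (3424400/429)/(-3102) - 46303/19653 = (3424400/429)*(-1/3102) - 46303/19653 = -1712200/665379 - 46303/19653 = -21486303479/4358897829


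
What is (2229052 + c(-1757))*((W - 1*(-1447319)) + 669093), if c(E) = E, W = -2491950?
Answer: -836433909710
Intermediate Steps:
(2229052 + c(-1757))*((W - 1*(-1447319)) + 669093) = (2229052 - 1757)*((-2491950 - 1*(-1447319)) + 669093) = 2227295*((-2491950 + 1447319) + 669093) = 2227295*(-1044631 + 669093) = 2227295*(-375538) = -836433909710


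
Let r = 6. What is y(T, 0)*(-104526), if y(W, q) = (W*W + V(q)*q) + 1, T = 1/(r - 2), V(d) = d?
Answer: -888471/8 ≈ -1.1106e+5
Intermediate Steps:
T = ¼ (T = 1/(6 - 2) = 1/4 = ¼ ≈ 0.25000)
y(W, q) = 1 + W² + q² (y(W, q) = (W*W + q*q) + 1 = (W² + q²) + 1 = 1 + W² + q²)
y(T, 0)*(-104526) = (1 + (¼)² + 0²)*(-104526) = (1 + 1/16 + 0)*(-104526) = (17/16)*(-104526) = -888471/8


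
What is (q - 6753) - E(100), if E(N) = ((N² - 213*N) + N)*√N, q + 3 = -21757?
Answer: 83487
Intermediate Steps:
q = -21760 (q = -3 - 21757 = -21760)
E(N) = √N*(N² - 212*N) (E(N) = (N² - 212*N)*√N = √N*(N² - 212*N))
(q - 6753) - E(100) = (-21760 - 6753) - 100^(3/2)*(-212 + 100) = -28513 - 1000*(-112) = -28513 - 1*(-112000) = -28513 + 112000 = 83487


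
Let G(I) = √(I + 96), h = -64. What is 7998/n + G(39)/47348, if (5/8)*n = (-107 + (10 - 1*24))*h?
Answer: 19995/30976 + 3*√15/47348 ≈ 0.64575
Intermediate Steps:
G(I) = √(96 + I)
n = 61952/5 (n = 8*((-107 + (10 - 1*24))*(-64))/5 = 8*((-107 + (10 - 24))*(-64))/5 = 8*((-107 - 14)*(-64))/5 = 8*(-121*(-64))/5 = (8/5)*7744 = 61952/5 ≈ 12390.)
7998/n + G(39)/47348 = 7998/(61952/5) + √(96 + 39)/47348 = 7998*(5/61952) + √135*(1/47348) = 19995/30976 + (3*√15)*(1/47348) = 19995/30976 + 3*√15/47348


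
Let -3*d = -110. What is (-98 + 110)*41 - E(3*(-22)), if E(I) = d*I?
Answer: 2912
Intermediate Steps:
d = 110/3 (d = -⅓*(-110) = 110/3 ≈ 36.667)
E(I) = 110*I/3
(-98 + 110)*41 - E(3*(-22)) = (-98 + 110)*41 - 110*3*(-22)/3 = 12*41 - 110*(-66)/3 = 492 - 1*(-2420) = 492 + 2420 = 2912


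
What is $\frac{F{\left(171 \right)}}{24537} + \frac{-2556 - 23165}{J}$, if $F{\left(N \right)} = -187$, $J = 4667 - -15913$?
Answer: $- \frac{211654879}{168323820} \approx -1.2574$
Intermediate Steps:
$J = 20580$ ($J = 4667 + 15913 = 20580$)
$\frac{F{\left(171 \right)}}{24537} + \frac{-2556 - 23165}{J} = - \frac{187}{24537} + \frac{-2556 - 23165}{20580} = \left(-187\right) \frac{1}{24537} - \frac{25721}{20580} = - \frac{187}{24537} - \frac{25721}{20580} = - \frac{211654879}{168323820}$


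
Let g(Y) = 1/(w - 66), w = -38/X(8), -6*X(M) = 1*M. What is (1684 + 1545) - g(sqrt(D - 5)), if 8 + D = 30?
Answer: 242177/75 ≈ 3229.0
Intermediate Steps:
D = 22 (D = -8 + 30 = 22)
X(M) = -M/6
w = 57/2 (w = -38/((-1/6*8)) = -38/(-4/3) = -38*(-3/4) = 57/2 ≈ 28.500)
g(Y) = -2/75 (g(Y) = 1/(57/2 - 66) = 1/(-75/2) = -2/75)
(1684 + 1545) - g(sqrt(D - 5)) = (1684 + 1545) - 1*(-2/75) = 3229 + 2/75 = 242177/75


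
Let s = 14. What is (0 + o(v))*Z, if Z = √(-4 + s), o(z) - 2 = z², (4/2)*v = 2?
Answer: 3*√10 ≈ 9.4868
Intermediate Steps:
v = 1 (v = (½)*2 = 1)
o(z) = 2 + z²
Z = √10 (Z = √(-4 + 14) = √10 ≈ 3.1623)
(0 + o(v))*Z = (0 + (2 + 1²))*√10 = (0 + (2 + 1))*√10 = (0 + 3)*√10 = 3*√10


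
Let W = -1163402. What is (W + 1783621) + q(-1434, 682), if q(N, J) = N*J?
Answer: -357769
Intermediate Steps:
q(N, J) = J*N
(W + 1783621) + q(-1434, 682) = (-1163402 + 1783621) + 682*(-1434) = 620219 - 977988 = -357769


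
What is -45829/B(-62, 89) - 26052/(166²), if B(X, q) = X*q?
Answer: 279777247/38013502 ≈ 7.3599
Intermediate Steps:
-45829/B(-62, 89) - 26052/(166²) = -45829/((-62*89)) - 26052/(166²) = -45829/(-5518) - 26052/27556 = -45829*(-1/5518) - 26052*1/27556 = 45829/5518 - 6513/6889 = 279777247/38013502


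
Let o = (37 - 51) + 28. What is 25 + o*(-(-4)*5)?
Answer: 305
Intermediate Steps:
o = 14 (o = -14 + 28 = 14)
25 + o*(-(-4)*5) = 25 + 14*(-(-4)*5) = 25 + 14*(-1*(-20)) = 25 + 14*20 = 25 + 280 = 305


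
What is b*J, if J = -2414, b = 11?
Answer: -26554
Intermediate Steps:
b*J = 11*(-2414) = -26554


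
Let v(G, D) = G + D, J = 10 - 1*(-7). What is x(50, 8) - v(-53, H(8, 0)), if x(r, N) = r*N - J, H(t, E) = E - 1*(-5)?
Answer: 431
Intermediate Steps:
H(t, E) = 5 + E (H(t, E) = E + 5 = 5 + E)
J = 17 (J = 10 + 7 = 17)
v(G, D) = D + G
x(r, N) = -17 + N*r (x(r, N) = r*N - 1*17 = N*r - 17 = -17 + N*r)
x(50, 8) - v(-53, H(8, 0)) = (-17 + 8*50) - ((5 + 0) - 53) = (-17 + 400) - (5 - 53) = 383 - 1*(-48) = 383 + 48 = 431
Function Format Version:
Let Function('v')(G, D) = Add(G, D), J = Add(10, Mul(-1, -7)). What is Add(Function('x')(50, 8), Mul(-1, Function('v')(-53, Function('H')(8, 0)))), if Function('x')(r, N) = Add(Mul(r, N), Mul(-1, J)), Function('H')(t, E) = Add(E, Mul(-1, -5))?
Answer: 431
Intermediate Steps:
Function('H')(t, E) = Add(5, E) (Function('H')(t, E) = Add(E, 5) = Add(5, E))
J = 17 (J = Add(10, 7) = 17)
Function('v')(G, D) = Add(D, G)
Function('x')(r, N) = Add(-17, Mul(N, r)) (Function('x')(r, N) = Add(Mul(r, N), Mul(-1, 17)) = Add(Mul(N, r), -17) = Add(-17, Mul(N, r)))
Add(Function('x')(50, 8), Mul(-1, Function('v')(-53, Function('H')(8, 0)))) = Add(Add(-17, Mul(8, 50)), Mul(-1, Add(Add(5, 0), -53))) = Add(Add(-17, 400), Mul(-1, Add(5, -53))) = Add(383, Mul(-1, -48)) = Add(383, 48) = 431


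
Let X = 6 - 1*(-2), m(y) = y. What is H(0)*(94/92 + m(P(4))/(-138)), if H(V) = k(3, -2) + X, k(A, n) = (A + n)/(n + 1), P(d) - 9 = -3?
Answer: 315/46 ≈ 6.8478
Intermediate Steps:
P(d) = 6 (P(d) = 9 - 3 = 6)
k(A, n) = (A + n)/(1 + n)
X = 8 (X = 6 + 2 = 8)
H(V) = 7 (H(V) = (3 - 2)/(1 - 2) + 8 = 1/(-1) + 8 = -1*1 + 8 = -1 + 8 = 7)
H(0)*(94/92 + m(P(4))/(-138)) = 7*(94/92 + 6/(-138)) = 7*(94*(1/92) + 6*(-1/138)) = 7*(47/46 - 1/23) = 7*(45/46) = 315/46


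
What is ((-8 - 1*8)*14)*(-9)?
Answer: 2016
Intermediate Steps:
((-8 - 1*8)*14)*(-9) = ((-8 - 8)*14)*(-9) = -16*14*(-9) = -224*(-9) = 2016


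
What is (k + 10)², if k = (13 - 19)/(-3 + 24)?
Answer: 4624/49 ≈ 94.367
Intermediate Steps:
k = -2/7 (k = -6/21 = -6*1/21 = -2/7 ≈ -0.28571)
(k + 10)² = (-2/7 + 10)² = (68/7)² = 4624/49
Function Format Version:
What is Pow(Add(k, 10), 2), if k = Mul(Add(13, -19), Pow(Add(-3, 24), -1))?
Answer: Rational(4624, 49) ≈ 94.367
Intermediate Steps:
k = Rational(-2, 7) (k = Mul(-6, Pow(21, -1)) = Mul(-6, Rational(1, 21)) = Rational(-2, 7) ≈ -0.28571)
Pow(Add(k, 10), 2) = Pow(Add(Rational(-2, 7), 10), 2) = Pow(Rational(68, 7), 2) = Rational(4624, 49)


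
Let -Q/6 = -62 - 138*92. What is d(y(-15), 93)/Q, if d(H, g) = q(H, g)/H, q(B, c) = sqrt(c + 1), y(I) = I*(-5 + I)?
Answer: sqrt(94)/22964400 ≈ 4.2219e-7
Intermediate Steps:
q(B, c) = sqrt(1 + c)
Q = 76548 (Q = -6*(-62 - 138*92) = -6*(-62 - 12696) = -6*(-12758) = 76548)
d(H, g) = sqrt(1 + g)/H
d(y(-15), 93)/Q = (sqrt(1 + 93)/((-15*(-5 - 15))))/76548 = (sqrt(94)/((-15*(-20))))*(1/76548) = (sqrt(94)/300)*(1/76548) = sqrt(94)/22964400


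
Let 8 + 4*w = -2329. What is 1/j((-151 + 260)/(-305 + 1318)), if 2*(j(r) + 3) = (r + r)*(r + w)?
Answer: -4104676/270311033 ≈ -0.015185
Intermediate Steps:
w = -2337/4 (w = -2 + (1/4)*(-2329) = -2 - 2329/4 = -2337/4 ≈ -584.25)
j(r) = -3 + r*(-2337/4 + r) (j(r) = -3 + ((r + r)*(r - 2337/4))/2 = -3 + ((2*r)*(-2337/4 + r))/2 = -3 + (2*r*(-2337/4 + r))/2 = -3 + r*(-2337/4 + r))
1/j((-151 + 260)/(-305 + 1318)) = 1/(-3 + ((-151 + 260)/(-305 + 1318))**2 - 2337*(-151 + 260)/(4*(-305 + 1318))) = 1/(-3 + (109/1013)**2 - 254733/(4*1013)) = 1/(-3 + (109*(1/1013))**2 - 254733/(4*1013)) = 1/(-3 + (109/1013)**2 - 2337/4*109/1013) = 1/(-3 + 11881/1026169 - 254733/4052) = 1/(-270311033/4104676) = -4104676/270311033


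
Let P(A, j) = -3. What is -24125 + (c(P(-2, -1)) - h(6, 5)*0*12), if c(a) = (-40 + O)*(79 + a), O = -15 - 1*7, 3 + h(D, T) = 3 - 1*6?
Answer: -28837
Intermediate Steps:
h(D, T) = -6 (h(D, T) = -3 + (3 - 1*6) = -3 + (3 - 6) = -3 - 3 = -6)
O = -22 (O = -15 - 7 = -22)
c(a) = -4898 - 62*a (c(a) = (-40 - 22)*(79 + a) = -62*(79 + a) = -4898 - 62*a)
-24125 + (c(P(-2, -1)) - h(6, 5)*0*12) = -24125 + ((-4898 - 62*(-3)) - (-6*0)*12) = -24125 + ((-4898 + 186) - 0*12) = -24125 + (-4712 - 1*0) = -24125 + (-4712 + 0) = -24125 - 4712 = -28837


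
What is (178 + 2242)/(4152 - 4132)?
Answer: 121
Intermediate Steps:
(178 + 2242)/(4152 - 4132) = 2420/20 = 2420*(1/20) = 121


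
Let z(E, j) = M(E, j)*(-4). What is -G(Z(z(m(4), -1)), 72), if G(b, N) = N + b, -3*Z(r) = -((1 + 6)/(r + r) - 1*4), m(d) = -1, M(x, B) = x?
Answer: -1703/24 ≈ -70.958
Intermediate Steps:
z(E, j) = -4*E (z(E, j) = E*(-4) = -4*E)
Z(r) = -4/3 + 7/(6*r) (Z(r) = -(-1)*((1 + 6)/(r + r) - 1*4)/3 = -(-1)*(7/((2*r)) - 4)/3 = -(-1)*(7*(1/(2*r)) - 4)/3 = -(-1)*(7/(2*r) - 4)/3 = -(-1)*(-4 + 7/(2*r))/3 = -(4 - 7/(2*r))/3 = -4/3 + 7/(6*r))
-G(Z(z(m(4), -1)), 72) = -(72 + (7 - (-32)*(-1))/(6*((-4*(-1))))) = -(72 + (⅙)*(7 - 8*4)/4) = -(72 + (⅙)*(¼)*(7 - 32)) = -(72 + (⅙)*(¼)*(-25)) = -(72 - 25/24) = -1*1703/24 = -1703/24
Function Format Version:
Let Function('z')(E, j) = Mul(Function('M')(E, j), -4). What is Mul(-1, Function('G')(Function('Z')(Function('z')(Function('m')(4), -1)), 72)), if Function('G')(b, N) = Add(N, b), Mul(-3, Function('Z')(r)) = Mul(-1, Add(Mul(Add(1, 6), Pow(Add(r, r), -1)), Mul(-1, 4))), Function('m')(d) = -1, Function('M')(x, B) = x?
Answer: Rational(-1703, 24) ≈ -70.958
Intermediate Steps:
Function('z')(E, j) = Mul(-4, E) (Function('z')(E, j) = Mul(E, -4) = Mul(-4, E))
Function('Z')(r) = Add(Rational(-4, 3), Mul(Rational(7, 6), Pow(r, -1))) (Function('Z')(r) = Mul(Rational(-1, 3), Mul(-1, Add(Mul(Add(1, 6), Pow(Add(r, r), -1)), Mul(-1, 4)))) = Mul(Rational(-1, 3), Mul(-1, Add(Mul(7, Pow(Mul(2, r), -1)), -4))) = Mul(Rational(-1, 3), Mul(-1, Add(Mul(7, Mul(Rational(1, 2), Pow(r, -1))), -4))) = Mul(Rational(-1, 3), Mul(-1, Add(Mul(Rational(7, 2), Pow(r, -1)), -4))) = Mul(Rational(-1, 3), Mul(-1, Add(-4, Mul(Rational(7, 2), Pow(r, -1))))) = Mul(Rational(-1, 3), Add(4, Mul(Rational(-7, 2), Pow(r, -1)))) = Add(Rational(-4, 3), Mul(Rational(7, 6), Pow(r, -1))))
Mul(-1, Function('G')(Function('Z')(Function('z')(Function('m')(4), -1)), 72)) = Mul(-1, Add(72, Mul(Rational(1, 6), Pow(Mul(-4, -1), -1), Add(7, Mul(-8, Mul(-4, -1)))))) = Mul(-1, Add(72, Mul(Rational(1, 6), Pow(4, -1), Add(7, Mul(-8, 4))))) = Mul(-1, Add(72, Mul(Rational(1, 6), Rational(1, 4), Add(7, -32)))) = Mul(-1, Add(72, Mul(Rational(1, 6), Rational(1, 4), -25))) = Mul(-1, Add(72, Rational(-25, 24))) = Mul(-1, Rational(1703, 24)) = Rational(-1703, 24)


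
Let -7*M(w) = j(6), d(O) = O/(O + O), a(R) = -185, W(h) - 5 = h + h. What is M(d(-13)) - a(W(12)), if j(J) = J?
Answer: 1289/7 ≈ 184.14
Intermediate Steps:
W(h) = 5 + 2*h (W(h) = 5 + (h + h) = 5 + 2*h)
d(O) = ½ (d(O) = O/((2*O)) = (1/(2*O))*O = ½)
M(w) = -6/7 (M(w) = -⅐*6 = -6/7)
M(d(-13)) - a(W(12)) = -6/7 - 1*(-185) = -6/7 + 185 = 1289/7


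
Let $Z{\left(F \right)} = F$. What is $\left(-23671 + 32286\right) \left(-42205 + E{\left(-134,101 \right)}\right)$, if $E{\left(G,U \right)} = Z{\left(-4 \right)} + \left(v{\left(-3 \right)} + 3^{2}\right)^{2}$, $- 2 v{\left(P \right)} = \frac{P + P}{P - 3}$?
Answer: $- \frac{1452032405}{4} \approx -3.6301 \cdot 10^{8}$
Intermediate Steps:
$v{\left(P \right)} = - \frac{P}{-3 + P}$ ($v{\left(P \right)} = - \frac{\left(P + P\right) \frac{1}{P - 3}}{2} = - \frac{2 P \frac{1}{-3 + P}}{2} = - \frac{P}{-3 + P}$)
$E{\left(G,U \right)} = \frac{273}{4}$ ($E{\left(G,U \right)} = -4 + \left(\left(-1\right) \left(-3\right) \frac{1}{-3 - 3} + 3^{2}\right)^{2} = -4 + \left(\left(-1\right) \left(-3\right) \frac{1}{-6} + 9\right)^{2} = -4 + \left(\left(-1\right) \left(-3\right) \left(- \frac{1}{6}\right) + 9\right)^{2} = -4 + \left(- \frac{1}{2} + 9\right)^{2} = -4 + \left(\frac{17}{2}\right)^{2} = -4 + \frac{289}{4} = \frac{273}{4}$)
$\left(-23671 + 32286\right) \left(-42205 + E{\left(-134,101 \right)}\right) = \left(-23671 + 32286\right) \left(-42205 + \frac{273}{4}\right) = 8615 \left(- \frac{168547}{4}\right) = - \frac{1452032405}{4}$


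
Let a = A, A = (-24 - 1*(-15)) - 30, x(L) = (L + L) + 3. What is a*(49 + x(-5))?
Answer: -1638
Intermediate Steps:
x(L) = 3 + 2*L (x(L) = 2*L + 3 = 3 + 2*L)
A = -39 (A = (-24 + 15) - 30 = -9 - 30 = -39)
a = -39
a*(49 + x(-5)) = -39*(49 + (3 + 2*(-5))) = -39*(49 + (3 - 10)) = -39*(49 - 7) = -39*42 = -1638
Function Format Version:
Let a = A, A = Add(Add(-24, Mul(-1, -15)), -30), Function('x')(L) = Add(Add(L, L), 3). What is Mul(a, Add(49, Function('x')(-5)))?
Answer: -1638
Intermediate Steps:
Function('x')(L) = Add(3, Mul(2, L)) (Function('x')(L) = Add(Mul(2, L), 3) = Add(3, Mul(2, L)))
A = -39 (A = Add(Add(-24, 15), -30) = Add(-9, -30) = -39)
a = -39
Mul(a, Add(49, Function('x')(-5))) = Mul(-39, Add(49, Add(3, Mul(2, -5)))) = Mul(-39, Add(49, Add(3, -10))) = Mul(-39, Add(49, -7)) = Mul(-39, 42) = -1638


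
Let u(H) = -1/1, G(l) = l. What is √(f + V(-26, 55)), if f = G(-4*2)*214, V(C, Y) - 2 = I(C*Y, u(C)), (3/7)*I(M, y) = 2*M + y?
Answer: I*√75471/3 ≈ 91.573*I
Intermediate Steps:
u(H) = -1 (u(H) = -1*1 = -1)
I(M, y) = 7*y/3 + 14*M/3 (I(M, y) = 7*(2*M + y)/3 = 7*(y + 2*M)/3 = 7*y/3 + 14*M/3)
V(C, Y) = -⅓ + 14*C*Y/3 (V(C, Y) = 2 + ((7/3)*(-1) + 14*(C*Y)/3) = 2 + (-7/3 + 14*C*Y/3) = -⅓ + 14*C*Y/3)
f = -1712 (f = -4*2*214 = -8*214 = -1712)
√(f + V(-26, 55)) = √(-1712 + (-⅓ + (14/3)*(-26)*55)) = √(-1712 + (-⅓ - 20020/3)) = √(-1712 - 20021/3) = √(-25157/3) = I*√75471/3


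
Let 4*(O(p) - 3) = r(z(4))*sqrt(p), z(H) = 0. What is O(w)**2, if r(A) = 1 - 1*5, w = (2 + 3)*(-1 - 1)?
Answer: (3 - I*sqrt(10))**2 ≈ -1.0 - 18.974*I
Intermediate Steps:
w = -10 (w = 5*(-2) = -10)
r(A) = -4 (r(A) = 1 - 5 = -4)
O(p) = 3 - sqrt(p) (O(p) = 3 + (-4*sqrt(p))/4 = 3 - sqrt(p))
O(w)**2 = (3 - sqrt(-10))**2 = (3 - I*sqrt(10))**2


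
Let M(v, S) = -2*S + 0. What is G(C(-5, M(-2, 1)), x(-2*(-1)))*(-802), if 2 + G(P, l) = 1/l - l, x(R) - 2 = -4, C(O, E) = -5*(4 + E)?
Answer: 401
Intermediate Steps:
M(v, S) = -2*S
C(O, E) = -20 - 5*E
x(R) = -2 (x(R) = 2 - 4 = -2)
G(P, l) = -2 + 1/l - l (G(P, l) = -2 + (1/l - l) = -2 + 1/l - l)
G(C(-5, M(-2, 1)), x(-2*(-1)))*(-802) = (-2 + 1/(-2) - 1*(-2))*(-802) = (-2 - 1/2 + 2)*(-802) = -1/2*(-802) = 401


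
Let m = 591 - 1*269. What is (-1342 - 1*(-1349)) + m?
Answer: 329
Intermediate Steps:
m = 322 (m = 591 - 269 = 322)
(-1342 - 1*(-1349)) + m = (-1342 - 1*(-1349)) + 322 = (-1342 + 1349) + 322 = 7 + 322 = 329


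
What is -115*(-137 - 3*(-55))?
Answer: -3220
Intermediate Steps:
-115*(-137 - 3*(-55)) = -115*(-137 + 165) = -115*28 = -3220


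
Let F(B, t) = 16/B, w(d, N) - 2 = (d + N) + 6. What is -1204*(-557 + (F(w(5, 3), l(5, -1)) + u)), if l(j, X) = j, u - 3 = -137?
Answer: 830760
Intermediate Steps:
u = -134 (u = 3 - 137 = -134)
w(d, N) = 8 + N + d (w(d, N) = 2 + ((d + N) + 6) = 2 + ((N + d) + 6) = 2 + (6 + N + d) = 8 + N + d)
-1204*(-557 + (F(w(5, 3), l(5, -1)) + u)) = -1204*(-557 + (16/(8 + 3 + 5) - 134)) = -1204*(-557 + (16/16 - 134)) = -1204*(-557 + (16*(1/16) - 134)) = -1204*(-557 + (1 - 134)) = -1204*(-557 - 133) = -1204*(-690) = 830760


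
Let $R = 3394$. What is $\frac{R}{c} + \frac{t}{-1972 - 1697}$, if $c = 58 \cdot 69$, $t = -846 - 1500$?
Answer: $\frac{3640213}{2447223} \approx 1.4875$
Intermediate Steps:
$t = -2346$ ($t = -846 - 1500 = -2346$)
$c = 4002$
$\frac{R}{c} + \frac{t}{-1972 - 1697} = \frac{3394}{4002} - \frac{2346}{-1972 - 1697} = 3394 \cdot \frac{1}{4002} - \frac{2346}{-3669} = \frac{1697}{2001} - - \frac{782}{1223} = \frac{1697}{2001} + \frac{782}{1223} = \frac{3640213}{2447223}$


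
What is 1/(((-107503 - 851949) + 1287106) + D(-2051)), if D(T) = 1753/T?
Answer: 2051/672016601 ≈ 3.0520e-6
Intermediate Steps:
1/(((-107503 - 851949) + 1287106) + D(-2051)) = 1/(((-107503 - 851949) + 1287106) + 1753/(-2051)) = 1/((-959452 + 1287106) + 1753*(-1/2051)) = 1/(327654 - 1753/2051) = 1/(672016601/2051) = 2051/672016601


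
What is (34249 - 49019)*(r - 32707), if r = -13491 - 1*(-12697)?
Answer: 494809770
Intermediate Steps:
r = -794 (r = -13491 + 12697 = -794)
(34249 - 49019)*(r - 32707) = (34249 - 49019)*(-794 - 32707) = -14770*(-33501) = 494809770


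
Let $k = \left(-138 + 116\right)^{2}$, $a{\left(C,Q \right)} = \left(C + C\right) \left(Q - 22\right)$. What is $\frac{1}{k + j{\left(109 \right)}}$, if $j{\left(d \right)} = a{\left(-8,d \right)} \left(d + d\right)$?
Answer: $- \frac{1}{302972} \approx -3.3006 \cdot 10^{-6}$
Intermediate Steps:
$a{\left(C,Q \right)} = 2 C \left(-22 + Q\right)$
$k = 484$ ($k = \left(-22\right)^{2} = 484$)
$j{\left(d \right)} = 2 d \left(352 - 16 d\right)$ ($j{\left(d \right)} = 2 \left(-8\right) \left(-22 + d\right) \left(d + d\right) = \left(352 - 16 d\right) 2 d = 2 d \left(352 - 16 d\right)$)
$\frac{1}{k + j{\left(109 \right)}} = \frac{1}{484 + 32 \cdot 109 \left(22 - 109\right)} = \frac{1}{484 + 32 \cdot 109 \left(-87\right)} = \frac{1}{484 - 303456} = \frac{1}{-302972} = - \frac{1}{302972}$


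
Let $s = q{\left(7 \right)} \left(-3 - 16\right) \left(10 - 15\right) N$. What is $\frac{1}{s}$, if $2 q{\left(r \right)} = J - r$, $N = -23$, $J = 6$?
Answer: $\frac{2}{2185} \approx 0.00091533$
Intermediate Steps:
$q{\left(r \right)} = 3 - \frac{r}{2}$ ($q{\left(r \right)} = \frac{6 - r}{2} = 3 - \frac{r}{2}$)
$s = \frac{2185}{2}$ ($s = \left(3 - \frac{7}{2}\right) \left(-3 - 16\right) \left(10 - 15\right) \left(-23\right) = \left(3 - \frac{7}{2}\right) \left(\left(-19\right) \left(-5\right)\right) \left(-23\right) = \left(- \frac{1}{2}\right) 95 \left(-23\right) = \left(- \frac{95}{2}\right) \left(-23\right) = \frac{2185}{2} \approx 1092.5$)
$\frac{1}{s} = \frac{1}{\frac{2185}{2}} = \frac{2}{2185}$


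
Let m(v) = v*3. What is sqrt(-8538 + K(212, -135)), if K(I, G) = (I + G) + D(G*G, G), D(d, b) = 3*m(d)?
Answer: 2*sqrt(38891) ≈ 394.42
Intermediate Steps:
m(v) = 3*v
D(d, b) = 9*d (D(d, b) = 3*(3*d) = 9*d)
K(I, G) = G + I + 9*G**2 (K(I, G) = (I + G) + 9*(G*G) = (G + I) + 9*G**2 = G + I + 9*G**2)
sqrt(-8538 + K(212, -135)) = sqrt(-8538 + (-135 + 212 + 9*(-135)**2)) = sqrt(-8538 + (-135 + 212 + 9*18225)) = sqrt(-8538 + (-135 + 212 + 164025)) = sqrt(-8538 + 164102) = sqrt(155564) = 2*sqrt(38891)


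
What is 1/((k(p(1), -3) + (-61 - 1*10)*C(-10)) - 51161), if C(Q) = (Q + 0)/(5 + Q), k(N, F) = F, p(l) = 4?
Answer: -1/51306 ≈ -1.9491e-5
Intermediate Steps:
C(Q) = Q/(5 + Q)
1/((k(p(1), -3) + (-61 - 1*10)*C(-10)) - 51161) = 1/((-3 + (-61 - 1*10)*(-10/(5 - 10))) - 51161) = 1/((-3 + (-61 - 10)*(-10/(-5))) - 51161) = 1/((-3 - (-710)*(-1)/5) - 51161) = 1/((-3 - 71*2) - 51161) = 1/((-3 - 142) - 51161) = 1/(-145 - 51161) = 1/(-51306) = -1/51306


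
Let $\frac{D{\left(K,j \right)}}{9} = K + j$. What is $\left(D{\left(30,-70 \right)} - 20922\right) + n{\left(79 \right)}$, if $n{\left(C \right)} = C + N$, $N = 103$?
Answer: $-21100$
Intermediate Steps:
$D{\left(K,j \right)} = 9 K + 9 j$ ($D{\left(K,j \right)} = 9 \left(K + j\right) = 9 K + 9 j$)
$n{\left(C \right)} = 103 + C$ ($n{\left(C \right)} = C + 103 = 103 + C$)
$\left(D{\left(30,-70 \right)} - 20922\right) + n{\left(79 \right)} = \left(\left(9 \cdot 30 + 9 \left(-70\right)\right) - 20922\right) + \left(103 + 79\right) = \left(\left(270 - 630\right) - 20922\right) + 182 = \left(-360 - 20922\right) + 182 = -21282 + 182 = -21100$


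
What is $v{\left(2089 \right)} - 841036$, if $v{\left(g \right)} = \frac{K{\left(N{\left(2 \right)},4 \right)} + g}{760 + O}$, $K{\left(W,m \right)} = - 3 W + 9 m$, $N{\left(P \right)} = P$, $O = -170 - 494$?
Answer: $- \frac{80737337}{96} \approx -8.4101 \cdot 10^{5}$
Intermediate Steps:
$O = -664$ ($O = -170 - 494 = -664$)
$v{\left(g \right)} = \frac{5}{16} + \frac{g}{96}$ ($v{\left(g \right)} = \frac{\left(\left(-3\right) 2 + 9 \cdot 4\right) + g}{760 - 664} = \frac{\left(-6 + 36\right) + g}{96} = \left(30 + g\right) \frac{1}{96} = \frac{5}{16} + \frac{g}{96}$)
$v{\left(2089 \right)} - 841036 = \left(\frac{5}{16} + \frac{1}{96} \cdot 2089\right) - 841036 = \left(\frac{5}{16} + \frac{2089}{96}\right) - 841036 = \frac{2119}{96} - 841036 = - \frac{80737337}{96}$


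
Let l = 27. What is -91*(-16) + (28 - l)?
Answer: 1457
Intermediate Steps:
-91*(-16) + (28 - l) = -91*(-16) + (28 - 1*27) = 1456 + (28 - 27) = 1456 + 1 = 1457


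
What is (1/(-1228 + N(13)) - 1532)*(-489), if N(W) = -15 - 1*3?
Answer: 933438897/1246 ≈ 7.4915e+5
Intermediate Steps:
N(W) = -18 (N(W) = -15 - 3 = -18)
(1/(-1228 + N(13)) - 1532)*(-489) = (1/(-1228 - 18) - 1532)*(-489) = (1/(-1246) - 1532)*(-489) = (-1/1246 - 1532)*(-489) = -1908873/1246*(-489) = 933438897/1246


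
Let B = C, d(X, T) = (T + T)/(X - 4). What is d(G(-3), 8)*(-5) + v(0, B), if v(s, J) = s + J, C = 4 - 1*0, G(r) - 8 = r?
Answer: -76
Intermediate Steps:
G(r) = 8 + r
d(X, T) = 2*T/(-4 + X) (d(X, T) = (2*T)/(-4 + X) = 2*T/(-4 + X))
C = 4 (C = 4 + 0 = 4)
B = 4
v(s, J) = J + s
d(G(-3), 8)*(-5) + v(0, B) = (2*8/(-4 + (8 - 3)))*(-5) + (4 + 0) = (2*8/(-4 + 5))*(-5) + 4 = (2*8/1)*(-5) + 4 = (2*8*1)*(-5) + 4 = 16*(-5) + 4 = -80 + 4 = -76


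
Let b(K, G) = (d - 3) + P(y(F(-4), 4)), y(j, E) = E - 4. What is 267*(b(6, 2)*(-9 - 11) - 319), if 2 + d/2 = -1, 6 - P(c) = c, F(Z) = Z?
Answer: -69153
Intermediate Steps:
y(j, E) = -4 + E
P(c) = 6 - c
d = -6 (d = -4 + 2*(-1) = -4 - 2 = -6)
b(K, G) = -3 (b(K, G) = (-6 - 3) + (6 - (-4 + 4)) = -9 + (6 - 1*0) = -9 + (6 + 0) = -9 + 6 = -3)
267*(b(6, 2)*(-9 - 11) - 319) = 267*(-3*(-9 - 11) - 319) = 267*(-3*(-20) - 319) = 267*(60 - 319) = 267*(-259) = -69153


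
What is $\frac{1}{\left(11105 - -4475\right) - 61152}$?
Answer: $- \frac{1}{45572} \approx -2.1943 \cdot 10^{-5}$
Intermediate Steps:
$\frac{1}{\left(11105 - -4475\right) - 61152} = \frac{1}{\left(11105 + 4475\right) - 61152} = \frac{1}{15580 - 61152} = \frac{1}{-45572} = - \frac{1}{45572}$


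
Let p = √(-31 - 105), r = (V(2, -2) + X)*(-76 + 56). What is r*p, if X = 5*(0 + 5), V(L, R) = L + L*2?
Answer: -1240*I*√34 ≈ -7230.4*I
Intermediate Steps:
V(L, R) = 3*L (V(L, R) = L + 2*L = 3*L)
X = 25 (X = 5*5 = 25)
r = -620 (r = (3*2 + 25)*(-76 + 56) = (6 + 25)*(-20) = 31*(-20) = -620)
p = 2*I*√34 (p = √(-136) = 2*I*√34 ≈ 11.662*I)
r*p = -1240*I*√34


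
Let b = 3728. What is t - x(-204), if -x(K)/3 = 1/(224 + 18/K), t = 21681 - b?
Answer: 136676291/7613 ≈ 17953.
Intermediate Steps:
t = 17953 (t = 21681 - 1*3728 = 21681 - 3728 = 17953)
x(K) = -3/(224 + 18/K)
t - x(-204) = 17953 - (-3)*(-204)/(18 + 224*(-204)) = 17953 - (-3)*(-204)/(18 - 45696) = 17953 - (-3)*(-204)/(-45678) = 17953 - (-3)*(-204)*(-1)/45678 = 17953 - 1*(-102/7613) = 17953 + 102/7613 = 136676291/7613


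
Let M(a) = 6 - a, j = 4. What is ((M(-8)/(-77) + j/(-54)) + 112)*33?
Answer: 33188/9 ≈ 3687.6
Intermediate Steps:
((M(-8)/(-77) + j/(-54)) + 112)*33 = (((6 - 1*(-8))/(-77) + 4/(-54)) + 112)*33 = (((6 + 8)*(-1/77) + 4*(-1/54)) + 112)*33 = ((14*(-1/77) - 2/27) + 112)*33 = ((-2/11 - 2/27) + 112)*33 = (-76/297 + 112)*33 = (33188/297)*33 = 33188/9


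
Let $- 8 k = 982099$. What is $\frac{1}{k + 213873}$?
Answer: $\frac{8}{728885} \approx 1.0976 \cdot 10^{-5}$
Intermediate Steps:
$k = - \frac{982099}{8}$ ($k = \left(- \frac{1}{8}\right) 982099 = - \frac{982099}{8} \approx -1.2276 \cdot 10^{5}$)
$\frac{1}{k + 213873} = \frac{1}{- \frac{982099}{8} + 213873} = \frac{1}{\frac{728885}{8}} = \frac{8}{728885}$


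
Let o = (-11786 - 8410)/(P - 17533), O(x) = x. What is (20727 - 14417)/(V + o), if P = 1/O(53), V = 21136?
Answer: 1465888720/4910414029 ≈ 0.29853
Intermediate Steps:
P = 1/53 ≈ 0.018868
o = 267597/232312 (o = (-11786 - 8410)/(1/53 - 17533) = -20196/(-929248/53) = -20196*(-53/929248) = 267597/232312 ≈ 1.1519)
(20727 - 14417)/(V + o) = (20727 - 14417)/(21136 + 267597/232312) = 6310/(4910414029/232312) = 6310*(232312/4910414029) = 1465888720/4910414029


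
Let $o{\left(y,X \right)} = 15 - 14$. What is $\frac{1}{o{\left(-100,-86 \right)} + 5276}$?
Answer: $\frac{1}{5277} \approx 0.0001895$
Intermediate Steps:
$o{\left(y,X \right)} = 1$ ($o{\left(y,X \right)} = 15 - 14 = 1$)
$\frac{1}{o{\left(-100,-86 \right)} + 5276} = \frac{1}{1 + 5276} = \frac{1}{5277}$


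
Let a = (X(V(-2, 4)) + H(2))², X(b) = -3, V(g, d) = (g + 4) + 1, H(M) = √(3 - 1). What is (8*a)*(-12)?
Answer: -1056 + 576*√2 ≈ -241.41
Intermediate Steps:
H(M) = √2
V(g, d) = 5 + g (V(g, d) = (4 + g) + 1 = 5 + g)
a = (-3 + √2)² ≈ 2.5147
(8*a)*(-12) = (8*(3 - √2)²)*(-12) = -96*(3 - √2)²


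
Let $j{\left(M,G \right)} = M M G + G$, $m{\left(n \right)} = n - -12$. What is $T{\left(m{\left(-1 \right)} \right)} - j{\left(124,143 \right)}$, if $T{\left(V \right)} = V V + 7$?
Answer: $-2198783$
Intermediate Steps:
$m{\left(n \right)} = 12 + n$ ($m{\left(n \right)} = n + 12 = 12 + n$)
$j{\left(M,G \right)} = G + G M^{2}$ ($j{\left(M,G \right)} = M^{2} G + G = G M^{2} + G = G + G M^{2}$)
$T{\left(V \right)} = 7 + V^{2}$ ($T{\left(V \right)} = V^{2} + 7 = 7 + V^{2}$)
$T{\left(m{\left(-1 \right)} \right)} - j{\left(124,143 \right)} = \left(7 + \left(12 - 1\right)^{2}\right) - 143 \left(1 + 124^{2}\right) = \left(7 + 11^{2}\right) - 143 \left(1 + 15376\right) = \left(7 + 121\right) - 143 \cdot 15377 = 128 - 2198911 = -2198783$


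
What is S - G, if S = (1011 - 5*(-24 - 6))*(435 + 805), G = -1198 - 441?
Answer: 1441279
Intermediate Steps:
G = -1639
S = 1439640 (S = (1011 - 5*(-30))*1240 = (1011 + 150)*1240 = 1161*1240 = 1439640)
S - G = 1439640 - 1*(-1639) = 1439640 + 1639 = 1441279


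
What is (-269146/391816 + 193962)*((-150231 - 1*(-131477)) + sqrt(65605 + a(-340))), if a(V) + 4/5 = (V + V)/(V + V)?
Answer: -356312618298971/97954 + 37998572923*sqrt(1640130)/979540 ≈ -3.5879e+9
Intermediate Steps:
a(V) = 1/5 (a(V) = -4/5 + (V + V)/(V + V) = -4/5 + (2*V)/((2*V)) = -4/5 + (2*V)*(1/(2*V)) = -4/5 + 1 = 1/5)
(-269146/391816 + 193962)*((-150231 - 1*(-131477)) + sqrt(65605 + a(-340))) = (-269146/391816 + 193962)*((-150231 - 1*(-131477)) + sqrt(65605 + 1/5)) = (-269146*1/391816 + 193962)*((-150231 + 131477) + sqrt(328026/5)) = (-134573/195908 + 193962)*(-18754 + sqrt(1640130)/5) = 37998572923*(-18754 + sqrt(1640130)/5)/195908 = -356312618298971/97954 + 37998572923*sqrt(1640130)/979540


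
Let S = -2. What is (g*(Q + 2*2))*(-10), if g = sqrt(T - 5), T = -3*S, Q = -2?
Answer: -20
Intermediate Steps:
T = 6 (T = -3*(-2) = 6)
g = 1 (g = sqrt(6 - 5) = sqrt(1) = 1)
(g*(Q + 2*2))*(-10) = (1*(-2 + 2*2))*(-10) = (1*(-2 + 4))*(-10) = (1*2)*(-10) = 2*(-10) = -20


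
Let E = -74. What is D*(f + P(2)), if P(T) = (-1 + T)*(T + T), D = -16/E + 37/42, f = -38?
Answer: -28985/777 ≈ -37.304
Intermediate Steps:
D = 1705/1554 (D = -16/(-74) + 37/42 = -16*(-1/74) + 37*(1/42) = 8/37 + 37/42 = 1705/1554 ≈ 1.0972)
P(T) = 2*T*(-1 + T) (P(T) = (-1 + T)*(2*T) = 2*T*(-1 + T))
D*(f + P(2)) = 1705*(-38 + 2*2*(-1 + 2))/1554 = 1705*(-38 + 2*2*1)/1554 = 1705*(-38 + 4)/1554 = (1705/1554)*(-34) = -28985/777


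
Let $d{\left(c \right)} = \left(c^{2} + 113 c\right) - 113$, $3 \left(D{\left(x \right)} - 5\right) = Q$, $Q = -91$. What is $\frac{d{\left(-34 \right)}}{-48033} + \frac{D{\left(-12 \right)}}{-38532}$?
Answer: $\frac{53152}{901953} \approx 0.05893$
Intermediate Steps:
$D{\left(x \right)} = - \frac{76}{3}$ ($D{\left(x \right)} = 5 + \frac{1}{3} \left(-91\right) = 5 - \frac{91}{3} = - \frac{76}{3}$)
$d{\left(c \right)} = -113 + c^{2} + 113 c$
$\frac{d{\left(-34 \right)}}{-48033} + \frac{D{\left(-12 \right)}}{-38532} = \frac{-113 + \left(-34\right)^{2} + 113 \left(-34\right)}{-48033} - \frac{76}{3 \left(-38532\right)} = \left(-113 + 1156 - 3842\right) \left(- \frac{1}{48033}\right) - - \frac{1}{1521} = \left(-2799\right) \left(- \frac{1}{48033}\right) + \frac{1}{1521} = \frac{311}{5337} + \frac{1}{1521} = \frac{53152}{901953}$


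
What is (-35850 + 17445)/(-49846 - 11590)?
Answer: 18405/61436 ≈ 0.29958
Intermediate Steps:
(-35850 + 17445)/(-49846 - 11590) = -18405/(-61436) = -18405*(-1/61436) = 18405/61436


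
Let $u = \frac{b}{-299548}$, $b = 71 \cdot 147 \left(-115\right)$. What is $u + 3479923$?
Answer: $\frac{1042405175059}{299548} \approx 3.4799 \cdot 10^{6}$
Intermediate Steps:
$b = -1200255$ ($b = 10437 \left(-115\right) = -1200255$)
$u = \frac{1200255}{299548}$ ($u = - \frac{1200255}{-299548} = \left(-1200255\right) \left(- \frac{1}{299548}\right) = \frac{1200255}{299548} \approx 4.0069$)
$u + 3479923 = \frac{1200255}{299548} + 3479923 = \frac{1042405175059}{299548}$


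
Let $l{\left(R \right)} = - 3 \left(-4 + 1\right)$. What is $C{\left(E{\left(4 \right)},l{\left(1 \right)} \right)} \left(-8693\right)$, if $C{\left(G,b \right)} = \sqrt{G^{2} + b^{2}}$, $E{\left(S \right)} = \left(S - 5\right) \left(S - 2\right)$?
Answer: $- 8693 \sqrt{85} \approx -80146.0$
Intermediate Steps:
$E{\left(S \right)} = \left(-5 + S\right) \left(-2 + S\right)$
$l{\left(R \right)} = 9$ ($l{\left(R \right)} = \left(-3\right) \left(-3\right) = 9$)
$C{\left(E{\left(4 \right)},l{\left(1 \right)} \right)} \left(-8693\right) = \sqrt{\left(10 + 4^{2} - 28\right)^{2} + 9^{2}} \left(-8693\right) = \sqrt{\left(10 + 16 - 28\right)^{2} + 81} \left(-8693\right) = \sqrt{\left(-2\right)^{2} + 81} \left(-8693\right) = \sqrt{4 + 81} \left(-8693\right) = \sqrt{85} \left(-8693\right) = - 8693 \sqrt{85}$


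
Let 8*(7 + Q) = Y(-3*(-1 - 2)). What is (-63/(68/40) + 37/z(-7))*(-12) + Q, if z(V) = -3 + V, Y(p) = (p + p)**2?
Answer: 88843/170 ≈ 522.61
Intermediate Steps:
Y(p) = 4*p**2 (Y(p) = (2*p)**2 = 4*p**2)
Q = 67/2 (Q = -7 + (4*(-3*(-1 - 2))**2)/8 = -7 + (4*(-3*(-3))**2)/8 = -7 + (4*9**2)/8 = -7 + (4*81)/8 = -7 + (1/8)*324 = -7 + 81/2 = 67/2 ≈ 33.500)
(-63/(68/40) + 37/z(-7))*(-12) + Q = (-63/(68/40) + 37/(-3 - 7))*(-12) + 67/2 = (-63/(68*(1/40)) + 37/(-10))*(-12) + 67/2 = (-63/17/10 + 37*(-1/10))*(-12) + 67/2 = (-63*10/17 - 37/10)*(-12) + 67/2 = (-630/17 - 37/10)*(-12) + 67/2 = -6929/170*(-12) + 67/2 = 41574/85 + 67/2 = 88843/170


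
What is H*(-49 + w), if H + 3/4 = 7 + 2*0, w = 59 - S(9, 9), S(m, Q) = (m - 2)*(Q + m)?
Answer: -725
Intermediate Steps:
S(m, Q) = (-2 + m)*(Q + m)
w = -67 (w = 59 - (9² - 2*9 - 2*9 + 9*9) = 59 - (81 - 18 - 18 + 81) = 59 - 1*126 = 59 - 126 = -67)
H = 25/4 (H = -¾ + (7 + 2*0) = -¾ + (7 + 0) = -¾ + 7 = 25/4 ≈ 6.2500)
H*(-49 + w) = 25*(-49 - 67)/4 = (25/4)*(-116) = -725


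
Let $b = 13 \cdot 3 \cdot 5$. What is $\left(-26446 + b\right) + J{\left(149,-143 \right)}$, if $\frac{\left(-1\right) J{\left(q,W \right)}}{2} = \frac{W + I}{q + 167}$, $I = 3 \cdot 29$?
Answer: $- \frac{2073801}{79} \approx -26251.0$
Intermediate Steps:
$I = 87$
$b = 195$ ($b = 39 \cdot 5 = 195$)
$J{\left(q,W \right)} = - \frac{2 \left(87 + W\right)}{167 + q}$ ($J{\left(q,W \right)} = - 2 \frac{W + 87}{q + 167} = - 2 \frac{87 + W}{167 + q} = - \frac{2 \left(87 + W\right)}{167 + q}$)
$\left(-26446 + b\right) + J{\left(149,-143 \right)} = \left(-26446 + 195\right) + \frac{2 \left(-87 - -143\right)}{167 + 149} = -26251 + \frac{2 \left(-87 + 143\right)}{316} = -26251 + 2 \cdot \frac{1}{316} \cdot 56 = -26251 + \frac{28}{79} = - \frac{2073801}{79}$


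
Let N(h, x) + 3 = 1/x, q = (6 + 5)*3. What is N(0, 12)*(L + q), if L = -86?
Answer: 1855/12 ≈ 154.58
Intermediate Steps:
q = 33 (q = 11*3 = 33)
N(h, x) = -3 + 1/x
N(0, 12)*(L + q) = (-3 + 1/12)*(-86 + 33) = (-3 + 1/12)*(-53) = -35/12*(-53) = 1855/12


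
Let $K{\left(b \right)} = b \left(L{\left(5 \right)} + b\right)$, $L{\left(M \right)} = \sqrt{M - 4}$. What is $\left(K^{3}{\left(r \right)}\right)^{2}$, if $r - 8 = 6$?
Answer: $85766121000000$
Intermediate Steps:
$L{\left(M \right)} = \sqrt{-4 + M}$
$r = 14$ ($r = 8 + 6 = 14$)
$K{\left(b \right)} = b \left(1 + b\right)$ ($K{\left(b \right)} = b \left(\sqrt{-4 + 5} + b\right) = b \left(\sqrt{1} + b\right) = b \left(1 + b\right)$)
$\left(K^{3}{\left(r \right)}\right)^{2} = \left(\left(14 \left(1 + 14\right)\right)^{3}\right)^{2} = \left(\left(14 \cdot 15\right)^{3}\right)^{2} = \left(210^{3}\right)^{2} = 9261000^{2} = 85766121000000$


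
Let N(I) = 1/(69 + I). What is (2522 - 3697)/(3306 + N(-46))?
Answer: -27025/76039 ≈ -0.35541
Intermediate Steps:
(2522 - 3697)/(3306 + N(-46)) = (2522 - 3697)/(3306 + 1/(69 - 46)) = -1175/(3306 + 1/23) = -1175/76039/23 = -1175*23/76039 = -27025/76039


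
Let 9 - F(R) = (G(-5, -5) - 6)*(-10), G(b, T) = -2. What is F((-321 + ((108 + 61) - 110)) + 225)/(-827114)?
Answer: 71/827114 ≈ 8.5841e-5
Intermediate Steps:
F(R) = -71 (F(R) = 9 - (-2 - 6)*(-10) = 9 - (-8)*(-10) = 9 - 1*80 = 9 - 80 = -71)
F((-321 + ((108 + 61) - 110)) + 225)/(-827114) = -71/(-827114) = -71*(-1/827114) = 71/827114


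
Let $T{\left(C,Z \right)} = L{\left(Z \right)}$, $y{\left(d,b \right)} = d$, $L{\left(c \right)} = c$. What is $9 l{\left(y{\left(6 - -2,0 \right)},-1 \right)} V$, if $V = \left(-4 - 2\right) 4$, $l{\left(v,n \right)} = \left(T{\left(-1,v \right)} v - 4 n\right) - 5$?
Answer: $-13608$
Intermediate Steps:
$T{\left(C,Z \right)} = Z$
$l{\left(v,n \right)} = -5 + v^{2} - 4 n$ ($l{\left(v,n \right)} = \left(v v - 4 n\right) - 5 = \left(v^{2} - 4 n\right) - 5 = -5 + v^{2} - 4 n$)
$V = -24$ ($V = \left(-6\right) 4 = -24$)
$9 l{\left(y{\left(6 - -2,0 \right)},-1 \right)} V = 9 \left(-5 + \left(6 - -2\right)^{2} - -4\right) \left(-24\right) = 9 \left(-5 + \left(6 + 2\right)^{2} + 4\right) \left(-24\right) = 9 \left(-5 + 8^{2} + 4\right) \left(-24\right) = 9 \left(-5 + 64 + 4\right) \left(-24\right) = 9 \cdot 63 \left(-24\right) = 567 \left(-24\right) = -13608$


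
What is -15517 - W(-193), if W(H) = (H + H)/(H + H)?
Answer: -15518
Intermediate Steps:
W(H) = 1 (W(H) = (2*H)/((2*H)) = (2*H)*(1/(2*H)) = 1)
-15517 - W(-193) = -15517 - 1*1 = -15517 - 1 = -15518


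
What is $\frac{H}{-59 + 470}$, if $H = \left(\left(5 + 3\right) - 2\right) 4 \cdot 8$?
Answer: $\frac{64}{137} \approx 0.46715$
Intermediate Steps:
$H = 192$ ($H = \left(8 - 2\right) 4 \cdot 8 = 6 \cdot 4 \cdot 8 = 24 \cdot 8 = 192$)
$\frac{H}{-59 + 470} = \frac{192}{-59 + 470} = \frac{192}{411} = 192 \cdot \frac{1}{411} = \frac{64}{137}$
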